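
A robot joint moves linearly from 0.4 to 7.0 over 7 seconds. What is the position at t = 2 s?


s = t/T = 2/7 = 0.2857
p(t) = p0 + (pf-p0)*s
= 0.4 + (7.0 - 0.4) * 0.2857
= 2.2857


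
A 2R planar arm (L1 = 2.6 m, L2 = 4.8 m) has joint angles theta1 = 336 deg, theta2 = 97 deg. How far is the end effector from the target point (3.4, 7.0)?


End effector via forward kinematics:
x = L1*cos(t1) + L2*cos(t1+t2) = 3.7786
y = L1*sin(t1) + L2*sin(t1+t2) = 3.5327
Distance to target:
d = sqrt((3.4 - 3.7786)^2 + (7.0 - 3.5327)^2)
= sqrt(0.1433 + 12.0218)
= 3.4879 m


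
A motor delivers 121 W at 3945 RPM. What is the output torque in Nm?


omega = 3945 * 2*pi/60 = 413.1194 rad/s
tau = P / omega = 121 / 413.1194
= 0.2929 Nm


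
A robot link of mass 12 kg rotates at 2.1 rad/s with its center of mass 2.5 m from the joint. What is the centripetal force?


F = m * omega^2 * r
= 12 * 2.1^2 * 2.5
= 12 * 4.41 * 2.5
= 132.3 N


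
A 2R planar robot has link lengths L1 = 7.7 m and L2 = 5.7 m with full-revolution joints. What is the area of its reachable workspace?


r_max = L1 + L2 = 13.4 m
r_min = |L1 - L2| = 2.0 m
Area = pi*(r_max^2 - r_min^2)
= pi*(179.56 - 4.0)
= pi * 175.56
= 551.538 m^2


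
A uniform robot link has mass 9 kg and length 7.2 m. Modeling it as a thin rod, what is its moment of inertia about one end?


I = (1/3) * m * L^2
= (1/3) * 9 * 7.2^2
= 0.333333 * 9 * 51.84
= 155.52 kg*m^2


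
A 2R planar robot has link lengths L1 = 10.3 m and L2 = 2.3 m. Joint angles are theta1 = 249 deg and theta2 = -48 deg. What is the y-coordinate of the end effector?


Convert angles to radians: theta1 = 4.3459, theta2 = -0.8378
y = L1*sin(theta1) + L2*sin(theta1+theta2)
y = -9.6159 + -0.8242
y = -10.4401


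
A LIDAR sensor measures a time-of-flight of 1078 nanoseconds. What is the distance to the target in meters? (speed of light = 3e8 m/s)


tof = 1078 ns = 1.078e-06 s
dist = c * tof / 2
= 3e8 * 1.078e-06 / 2
= 161.7 m


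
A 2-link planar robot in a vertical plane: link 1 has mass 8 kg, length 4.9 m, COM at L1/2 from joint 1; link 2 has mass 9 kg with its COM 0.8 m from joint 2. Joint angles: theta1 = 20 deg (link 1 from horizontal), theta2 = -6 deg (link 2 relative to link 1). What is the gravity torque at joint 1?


Horizontal distance from joint 1 to link-1 COM:
  x_c1 = (L1/2)*cos(t1) = 2.45 * 0.9397 = 2.3022 m
Horizontal distance from joint 1 to link-2 COM:
  x_c2 = L1*cos(t1) + Lc2*cos(t1+t2)
       = 4.9*0.9397 + 0.8*0.9703 = 5.3807 m
tau1 = m1*g*x_c1 + m2*g*x_c2
     = 8*9.81*2.3022 + 9*9.81*5.3807
     = 180.6803 + 475.0647
     = 655.745 Nm


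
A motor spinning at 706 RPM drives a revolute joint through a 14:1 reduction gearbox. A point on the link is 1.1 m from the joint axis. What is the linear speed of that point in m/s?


omega_motor = 706 * 2*pi/60 = 73.9321 rad/s
omega_joint = omega_motor / 14 = 5.2809 rad/s
v = omega_joint * r = 5.2809 * 1.1
= 5.809 m/s


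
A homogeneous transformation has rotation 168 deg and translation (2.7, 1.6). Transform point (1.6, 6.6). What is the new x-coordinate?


x' = cos(theta)*px - sin(theta)*py + tx
= -0.9781*1.6 - 0.2079*6.6 + 2.7
= -0.2373


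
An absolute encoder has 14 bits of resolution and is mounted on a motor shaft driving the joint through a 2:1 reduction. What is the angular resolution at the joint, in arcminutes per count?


counts = 2^14 = 16384
effective counts at joint = 16384 * 2 = 32768
resolution = 360*60 / 32768
= 0.6592 arcmin/count


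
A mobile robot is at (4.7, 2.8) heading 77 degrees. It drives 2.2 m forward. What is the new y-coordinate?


y_new = y0 + d*sin(theta)
= 2.8 + 2.2*sin(77)
= 2.8 + 2.1436
= 4.9436


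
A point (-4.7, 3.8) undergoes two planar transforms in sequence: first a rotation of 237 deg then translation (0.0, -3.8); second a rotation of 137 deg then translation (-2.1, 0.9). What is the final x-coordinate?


After transform 1:
x1 = cos(237)*-4.7 - sin(237)*3.8 + 0.0 = 5.7468
y1 = sin(237)*-4.7 + cos(237)*3.8 + -3.8 = -1.9279
After transform 2:
x2 = cos(137)*5.7468 - sin(137)*-1.9279 + -2.1
= -4.9881


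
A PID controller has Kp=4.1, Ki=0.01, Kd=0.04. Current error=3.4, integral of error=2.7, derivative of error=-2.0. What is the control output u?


u = Kp*e + Ki*int(e) + Kd*de/dt
= 4.1*3.4 + 0.01*2.7 + 0.04*(-2.0)
= 13.94 + 0.027 + -0.08
= 13.887


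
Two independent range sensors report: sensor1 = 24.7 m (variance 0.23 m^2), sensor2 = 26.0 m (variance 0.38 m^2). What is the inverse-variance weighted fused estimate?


w1 = (1/var1) / (1/var1 + 1/var2)
   = 4.3478 / (4.3478 + 2.6316) = 0.623
w2 = 1 - w1 = 0.377
fused = w1*s1 + w2*s2 = 15.3869 + 9.8033
= 25.1902 m


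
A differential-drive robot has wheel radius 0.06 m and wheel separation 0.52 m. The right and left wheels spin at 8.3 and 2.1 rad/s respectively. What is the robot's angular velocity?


vR = r*wR = 0.06*8.3 = 0.498 m/s
vL = r*wL = 0.06*2.1 = 0.126 m/s
v = (vR+vL)/2 = 0.312 m/s
omega = (vR-vL)/L = 0.7154 rad/s
angular velocity = 0.7154 rad/s


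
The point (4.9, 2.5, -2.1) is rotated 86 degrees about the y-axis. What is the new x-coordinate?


Rotation about y-axis: x' = x*cos(theta) + z*sin(theta)
= 4.9 * 0.0698 + -2.1 * 0.9976
= -1.7531


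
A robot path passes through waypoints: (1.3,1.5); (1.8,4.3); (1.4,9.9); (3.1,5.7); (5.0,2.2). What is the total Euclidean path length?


Segment lengths:
  seg1 = sqrt((0.5)^2 + (2.8)^2) = 2.8443
  seg2 = sqrt((-0.4)^2 + (5.6)^2) = 5.6143
  seg3 = sqrt((1.7)^2 + (-4.2)^2) = 4.531
  seg4 = sqrt((1.9)^2 + (-3.5)^2) = 3.9825
Total = 16.972


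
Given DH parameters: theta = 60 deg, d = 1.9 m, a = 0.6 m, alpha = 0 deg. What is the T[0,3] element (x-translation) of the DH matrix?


T[0,3] = a * cos(theta)
= 0.6 * cos(60 deg)
= 0.6 * 0.5
= 0.3


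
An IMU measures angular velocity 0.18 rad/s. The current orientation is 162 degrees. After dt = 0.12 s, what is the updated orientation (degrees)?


delta_theta = w * dt = 0.18 * 0.12 = 0.0216 rad
= 1.2376 deg
theta_new = 162 + 1.2376 = 163.2376 deg


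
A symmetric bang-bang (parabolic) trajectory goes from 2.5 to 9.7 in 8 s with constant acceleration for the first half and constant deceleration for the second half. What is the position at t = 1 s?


Symmetric rest-to-rest: each phase covers (pf-p0)/2 in time T/2. 0.5*a*(T/2)^2 = (pf-p0)/2 => a = 4*(pf-p0)/T^2
a = 4*(9.7-2.5)/8^2 = 0.45
t = 1 is in the acceleration phase (t <= T/2).
p = p0 + 0.5*a*t^2 = 2.5 + 0.5*0.45*1^2
= 2.725


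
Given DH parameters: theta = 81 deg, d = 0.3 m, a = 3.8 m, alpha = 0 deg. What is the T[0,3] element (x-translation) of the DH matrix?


T[0,3] = a * cos(theta)
= 3.8 * cos(81 deg)
= 3.8 * 0.1564
= 0.5945


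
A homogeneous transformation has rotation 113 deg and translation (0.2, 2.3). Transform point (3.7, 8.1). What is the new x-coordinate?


x' = cos(theta)*px - sin(theta)*py + tx
= -0.3907*3.7 - 0.9205*8.1 + 0.2
= -8.7018


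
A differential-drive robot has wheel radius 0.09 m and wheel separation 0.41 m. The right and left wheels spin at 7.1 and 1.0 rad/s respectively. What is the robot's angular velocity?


vR = r*wR = 0.09*7.1 = 0.639 m/s
vL = r*wL = 0.09*1.0 = 0.09 m/s
v = (vR+vL)/2 = 0.3645 m/s
omega = (vR-vL)/L = 1.339 rad/s
angular velocity = 1.339 rad/s


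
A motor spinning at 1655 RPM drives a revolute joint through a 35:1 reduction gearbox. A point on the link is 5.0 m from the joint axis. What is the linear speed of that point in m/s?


omega_motor = 1655 * 2*pi/60 = 173.3112 rad/s
omega_joint = omega_motor / 35 = 4.9517 rad/s
v = omega_joint * r = 4.9517 * 5.0
= 24.7587 m/s


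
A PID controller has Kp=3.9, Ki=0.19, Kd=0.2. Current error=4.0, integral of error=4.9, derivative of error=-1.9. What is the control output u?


u = Kp*e + Ki*int(e) + Kd*de/dt
= 3.9*4.0 + 0.19*4.9 + 0.2*(-1.9)
= 15.6 + 0.931 + -0.38
= 16.151


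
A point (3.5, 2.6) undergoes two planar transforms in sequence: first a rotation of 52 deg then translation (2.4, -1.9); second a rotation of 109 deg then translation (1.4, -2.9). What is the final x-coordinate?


After transform 1:
x1 = cos(52)*3.5 - sin(52)*2.6 + 2.4 = 2.506
y1 = sin(52)*3.5 + cos(52)*2.6 + -1.9 = 2.4588
After transform 2:
x2 = cos(109)*2.506 - sin(109)*2.4588 + 1.4
= -1.7407


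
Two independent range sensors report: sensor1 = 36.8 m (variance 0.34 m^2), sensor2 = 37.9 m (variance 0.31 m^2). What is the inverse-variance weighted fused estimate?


w1 = (1/var1) / (1/var1 + 1/var2)
   = 2.9412 / (2.9412 + 3.2258) = 0.4769
w2 = 1 - w1 = 0.5231
fused = w1*s1 + w2*s2 = 17.5508 + 19.8246
= 37.3754 m


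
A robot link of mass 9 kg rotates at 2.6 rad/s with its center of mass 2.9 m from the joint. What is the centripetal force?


F = m * omega^2 * r
= 9 * 2.6^2 * 2.9
= 9 * 6.76 * 2.9
= 176.436 N


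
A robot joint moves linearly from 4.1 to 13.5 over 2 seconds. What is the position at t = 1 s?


s = t/T = 1/2 = 0.5
p(t) = p0 + (pf-p0)*s
= 4.1 + (13.5 - 4.1) * 0.5
= 8.8


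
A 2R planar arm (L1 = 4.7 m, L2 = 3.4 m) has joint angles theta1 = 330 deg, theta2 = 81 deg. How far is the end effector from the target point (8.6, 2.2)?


End effector via forward kinematics:
x = L1*cos(t1) + L2*cos(t1+t2) = 6.21
y = L1*sin(t1) + L2*sin(t1+t2) = 0.2923
Distance to target:
d = sqrt((8.6 - 6.21)^2 + (2.2 - 0.2923)^2)
= sqrt(5.7121 + 3.6393)
= 3.058 m


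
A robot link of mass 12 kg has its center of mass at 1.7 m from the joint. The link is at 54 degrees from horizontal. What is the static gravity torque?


tau = m*g*L*cos(angle)
= 12 * 9.81 * 1.7 * cos(54 deg)
= 12 * 9.81 * 1.7 * 0.5878
= 117.6299 Nm


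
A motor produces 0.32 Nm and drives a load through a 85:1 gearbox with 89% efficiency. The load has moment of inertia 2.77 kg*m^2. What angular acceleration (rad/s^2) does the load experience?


tau_out = tau_motor * N * eta
= 0.32 * 85 * 0.89 = 24.208 Nm
alpha = tau_out / I = 24.208 / 2.77
= 8.7394 rad/s^2


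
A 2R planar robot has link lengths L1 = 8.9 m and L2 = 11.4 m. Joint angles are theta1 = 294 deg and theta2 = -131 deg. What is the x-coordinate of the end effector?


Convert angles to radians: theta1 = 5.1313, theta2 = -2.2864
x = L1*cos(theta1) + L2*cos(theta1+theta2)
x = 3.62 + -10.9019
x = -7.2819


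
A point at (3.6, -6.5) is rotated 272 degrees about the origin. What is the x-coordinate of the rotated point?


x' = x*cos(theta) - y*sin(theta)
cos(272 deg) = 0.0349, sin(272 deg) = -0.9994
x' = 3.6 * 0.0349 - -6.5 * -0.9994
= 0.1256 - 6.496
= -6.3704


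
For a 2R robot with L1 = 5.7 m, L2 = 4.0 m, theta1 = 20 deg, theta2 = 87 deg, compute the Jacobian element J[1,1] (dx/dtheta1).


J[1,1] = -L1*sin(t1) - L2*sin(t1+t2)
= -5.7*sin(20) - 4.0*sin(107)
= -5.7747


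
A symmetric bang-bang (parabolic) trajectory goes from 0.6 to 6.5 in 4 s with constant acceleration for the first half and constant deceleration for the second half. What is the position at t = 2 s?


Symmetric rest-to-rest: each phase covers (pf-p0)/2 in time T/2. 0.5*a*(T/2)^2 = (pf-p0)/2 => a = 4*(pf-p0)/T^2
a = 4*(6.5-0.6)/4^2 = 1.475
t = 2 is in the acceleration phase (t <= T/2).
p = p0 + 0.5*a*t^2 = 0.6 + 0.5*1.475*2^2
= 3.55


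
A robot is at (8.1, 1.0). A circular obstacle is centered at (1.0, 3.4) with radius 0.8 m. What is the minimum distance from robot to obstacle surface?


center_dist = sqrt((8.1-1.0)^2 + (1.0-3.4)^2)
= sqrt(50.41 + 5.76)
= 7.4947
min_dist = center_dist - radius = 7.4947 - 0.8 = 6.6947 m


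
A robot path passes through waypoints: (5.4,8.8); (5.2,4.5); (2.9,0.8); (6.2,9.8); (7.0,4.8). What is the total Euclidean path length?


Segment lengths:
  seg1 = sqrt((-0.2)^2 + (-4.3)^2) = 4.3046
  seg2 = sqrt((-2.3)^2 + (-3.7)^2) = 4.3566
  seg3 = sqrt((3.3)^2 + (9.0)^2) = 9.5859
  seg4 = sqrt((0.8)^2 + (-5.0)^2) = 5.0636
Total = 23.3108


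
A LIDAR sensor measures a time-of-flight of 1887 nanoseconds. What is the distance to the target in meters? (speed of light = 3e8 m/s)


tof = 1887 ns = 1.887e-06 s
dist = c * tof / 2
= 3e8 * 1.887e-06 / 2
= 283.05 m


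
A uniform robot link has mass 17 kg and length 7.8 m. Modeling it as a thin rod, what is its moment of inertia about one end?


I = (1/3) * m * L^2
= (1/3) * 17 * 7.8^2
= 0.333333 * 17 * 60.84
= 344.76 kg*m^2


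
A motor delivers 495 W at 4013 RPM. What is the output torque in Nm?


omega = 4013 * 2*pi/60 = 420.2404 rad/s
tau = P / omega = 495 / 420.2404
= 1.1779 Nm


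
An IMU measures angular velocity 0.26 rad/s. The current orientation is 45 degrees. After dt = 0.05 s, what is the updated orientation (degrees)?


delta_theta = w * dt = 0.26 * 0.05 = 0.013 rad
= 0.7448 deg
theta_new = 45 + 0.7448 = 45.7448 deg


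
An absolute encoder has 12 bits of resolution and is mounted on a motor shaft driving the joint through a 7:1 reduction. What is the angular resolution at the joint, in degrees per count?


counts = 2^12 = 4096
effective counts at joint = 4096 * 7 = 28672
resolution = 360 / 28672
= 0.0126 deg/count


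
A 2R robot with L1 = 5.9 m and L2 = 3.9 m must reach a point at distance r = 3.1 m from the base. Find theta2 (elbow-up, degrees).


cos(theta2) = (r^2 - L1^2 - L2^2) / (2*L1*L2)
cos(theta2) = (9.61 - 34.81 - 15.21) / 46.02
cos(theta2) = -0.878096
theta2 = 151.4136 degrees


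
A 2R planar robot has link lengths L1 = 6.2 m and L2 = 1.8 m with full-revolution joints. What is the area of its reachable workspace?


r_max = L1 + L2 = 8.0 m
r_min = |L1 - L2| = 4.4 m
Area = pi*(r_max^2 - r_min^2)
= pi*(64.0 - 19.36)
= pi * 44.64
= 140.2407 m^2


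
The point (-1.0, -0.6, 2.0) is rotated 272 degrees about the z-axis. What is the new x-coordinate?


Rotation about z-axis: x' = x*cos(theta) - y*sin(theta)
= -1.0 * 0.0349 - -0.6 * -0.9994
= -0.6345


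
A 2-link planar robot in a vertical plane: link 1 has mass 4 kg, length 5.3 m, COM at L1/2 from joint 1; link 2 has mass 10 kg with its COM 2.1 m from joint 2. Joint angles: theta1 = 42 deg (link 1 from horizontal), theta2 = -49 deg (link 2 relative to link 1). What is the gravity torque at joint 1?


Horizontal distance from joint 1 to link-1 COM:
  x_c1 = (L1/2)*cos(t1) = 2.65 * 0.7431 = 1.9693 m
Horizontal distance from joint 1 to link-2 COM:
  x_c2 = L1*cos(t1) + Lc2*cos(t1+t2)
       = 5.3*0.7431 + 2.1*0.9925 = 6.023 m
tau1 = m1*g*x_c1 + m2*g*x_c2
     = 4*9.81*1.9693 + 10*9.81*6.023
     = 77.2767 + 590.8577
     = 668.1344 Nm


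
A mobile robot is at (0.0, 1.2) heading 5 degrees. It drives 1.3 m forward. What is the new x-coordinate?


x_new = x0 + d*cos(theta)
= 0.0 + 1.3*cos(5)
= 0.0 + 1.2951
= 1.2951


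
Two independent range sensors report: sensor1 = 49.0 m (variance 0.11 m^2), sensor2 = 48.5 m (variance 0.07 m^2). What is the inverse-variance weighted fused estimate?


w1 = (1/var1) / (1/var1 + 1/var2)
   = 9.0909 / (9.0909 + 14.2857) = 0.3889
w2 = 1 - w1 = 0.6111
fused = w1*s1 + w2*s2 = 19.0556 + 29.6389
= 48.6944 m


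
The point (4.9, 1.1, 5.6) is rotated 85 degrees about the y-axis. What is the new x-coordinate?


Rotation about y-axis: x' = x*cos(theta) + z*sin(theta)
= 4.9 * 0.0872 + 5.6 * 0.9962
= 6.0058


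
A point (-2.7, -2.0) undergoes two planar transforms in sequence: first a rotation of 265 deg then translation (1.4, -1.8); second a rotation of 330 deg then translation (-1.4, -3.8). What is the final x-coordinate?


After transform 1:
x1 = cos(265)*-2.7 - sin(265)*-2.0 + 1.4 = -0.3571
y1 = sin(265)*-2.7 + cos(265)*-2.0 + -1.8 = 1.064
After transform 2:
x2 = cos(330)*-0.3571 - sin(330)*1.064 + -1.4
= -1.1772


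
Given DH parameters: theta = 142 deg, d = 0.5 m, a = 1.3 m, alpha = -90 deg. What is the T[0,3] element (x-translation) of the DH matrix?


T[0,3] = a * cos(theta)
= 1.3 * cos(142 deg)
= 1.3 * -0.788
= -1.0244


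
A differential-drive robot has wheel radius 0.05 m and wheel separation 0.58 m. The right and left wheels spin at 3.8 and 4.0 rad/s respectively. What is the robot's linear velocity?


vR = r*wR = 0.05*3.8 = 0.19 m/s
vL = r*wL = 0.05*4.0 = 0.2 m/s
v = (vR+vL)/2 = 0.195 m/s
omega = (vR-vL)/L = -0.0172 rad/s
linear velocity = 0.195 m/s


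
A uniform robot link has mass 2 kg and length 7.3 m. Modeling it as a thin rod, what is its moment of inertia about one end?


I = (1/3) * m * L^2
= (1/3) * 2 * 7.3^2
= 0.333333 * 2 * 53.29
= 35.5267 kg*m^2


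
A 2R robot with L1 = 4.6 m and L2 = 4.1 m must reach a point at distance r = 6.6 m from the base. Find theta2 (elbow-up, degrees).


cos(theta2) = (r^2 - L1^2 - L2^2) / (2*L1*L2)
cos(theta2) = (43.56 - 21.16 - 16.81) / 37.72
cos(theta2) = 0.148197
theta2 = 81.4775 degrees


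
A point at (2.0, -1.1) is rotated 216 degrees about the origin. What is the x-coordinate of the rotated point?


x' = x*cos(theta) - y*sin(theta)
cos(216 deg) = -0.809, sin(216 deg) = -0.5878
x' = 2.0 * -0.809 - -1.1 * -0.5878
= -1.618 - 0.6466
= -2.2646


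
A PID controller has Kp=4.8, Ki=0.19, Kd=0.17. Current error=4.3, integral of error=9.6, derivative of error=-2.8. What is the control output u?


u = Kp*e + Ki*int(e) + Kd*de/dt
= 4.8*4.3 + 0.19*9.6 + 0.17*(-2.8)
= 20.64 + 1.824 + -0.476
= 21.988


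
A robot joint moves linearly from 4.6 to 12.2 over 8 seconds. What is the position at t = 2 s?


s = t/T = 2/8 = 0.25
p(t) = p0 + (pf-p0)*s
= 4.6 + (12.2 - 4.6) * 0.25
= 6.5


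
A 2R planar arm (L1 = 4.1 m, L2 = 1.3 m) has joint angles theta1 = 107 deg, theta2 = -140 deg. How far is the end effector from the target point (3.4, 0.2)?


End effector via forward kinematics:
x = L1*cos(t1) + L2*cos(t1+t2) = -0.1085
y = L1*sin(t1) + L2*sin(t1+t2) = 3.2128
Distance to target:
d = sqrt((3.4 - -0.1085)^2 + (0.2 - 3.2128)^2)
= sqrt(12.3092 + 9.0771)
= 4.6245 m


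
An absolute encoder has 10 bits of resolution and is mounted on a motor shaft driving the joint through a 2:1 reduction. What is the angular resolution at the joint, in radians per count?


counts = 2^10 = 1024
effective counts at joint = 1024 * 2 = 2048
resolution = 2*pi / 2048
= 0.0031 rad/count


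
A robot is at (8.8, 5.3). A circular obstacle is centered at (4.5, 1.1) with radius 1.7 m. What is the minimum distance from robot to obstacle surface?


center_dist = sqrt((8.8-4.5)^2 + (5.3-1.1)^2)
= sqrt(18.49 + 17.64)
= 6.0108
min_dist = center_dist - radius = 6.0108 - 1.7 = 4.3108 m


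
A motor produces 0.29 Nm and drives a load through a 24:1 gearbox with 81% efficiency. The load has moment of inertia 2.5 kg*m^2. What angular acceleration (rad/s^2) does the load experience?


tau_out = tau_motor * N * eta
= 0.29 * 24 * 0.81 = 5.6376 Nm
alpha = tau_out / I = 5.6376 / 2.5
= 2.255 rad/s^2


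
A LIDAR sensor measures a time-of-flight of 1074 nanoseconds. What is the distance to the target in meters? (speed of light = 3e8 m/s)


tof = 1074 ns = 1.074e-06 s
dist = c * tof / 2
= 3e8 * 1.074e-06 / 2
= 161.1 m


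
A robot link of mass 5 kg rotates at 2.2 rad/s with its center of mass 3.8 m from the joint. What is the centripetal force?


F = m * omega^2 * r
= 5 * 2.2^2 * 3.8
= 5 * 4.84 * 3.8
= 91.96 N


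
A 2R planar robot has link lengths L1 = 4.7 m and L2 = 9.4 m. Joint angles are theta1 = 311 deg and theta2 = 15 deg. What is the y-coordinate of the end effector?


Convert angles to radians: theta1 = 5.428, theta2 = 0.2618
y = L1*sin(theta1) + L2*sin(theta1+theta2)
y = -3.5471 + -5.2564
y = -8.8035


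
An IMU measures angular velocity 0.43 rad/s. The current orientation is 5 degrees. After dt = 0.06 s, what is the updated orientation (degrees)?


delta_theta = w * dt = 0.43 * 0.06 = 0.0258 rad
= 1.4782 deg
theta_new = 5 + 1.4782 = 6.4782 deg


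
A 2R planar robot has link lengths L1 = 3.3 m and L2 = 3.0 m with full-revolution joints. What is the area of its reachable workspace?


r_max = L1 + L2 = 6.3 m
r_min = |L1 - L2| = 0.3 m
Area = pi*(r_max^2 - r_min^2)
= pi*(39.69 - 0.09)
= pi * 39.6
= 124.4071 m^2


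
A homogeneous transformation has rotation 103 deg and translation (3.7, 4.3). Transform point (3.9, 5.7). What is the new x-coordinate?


x' = cos(theta)*px - sin(theta)*py + tx
= -0.225*3.9 - 0.9744*5.7 + 3.7
= -2.7312


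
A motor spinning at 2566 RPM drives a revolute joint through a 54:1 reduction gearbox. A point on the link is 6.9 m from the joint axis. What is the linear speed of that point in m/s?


omega_motor = 2566 * 2*pi/60 = 268.7109 rad/s
omega_joint = omega_motor / 54 = 4.9761 rad/s
v = omega_joint * r = 4.9761 * 6.9
= 34.3353 m/s


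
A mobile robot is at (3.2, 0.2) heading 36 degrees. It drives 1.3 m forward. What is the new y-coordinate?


y_new = y0 + d*sin(theta)
= 0.2 + 1.3*sin(36)
= 0.2 + 0.7641
= 0.9641


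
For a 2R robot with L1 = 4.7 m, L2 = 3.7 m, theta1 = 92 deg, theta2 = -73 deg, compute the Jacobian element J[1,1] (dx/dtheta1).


J[1,1] = -L1*sin(t1) - L2*sin(t1+t2)
= -4.7*sin(92) - 3.7*sin(19)
= -5.9017


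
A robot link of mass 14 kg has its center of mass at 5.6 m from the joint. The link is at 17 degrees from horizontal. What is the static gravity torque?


tau = m*g*L*cos(angle)
= 14 * 9.81 * 5.6 * cos(17 deg)
= 14 * 9.81 * 5.6 * 0.9563
= 735.4978 Nm


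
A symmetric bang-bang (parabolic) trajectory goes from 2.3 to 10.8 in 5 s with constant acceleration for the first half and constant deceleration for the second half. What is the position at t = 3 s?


Symmetric rest-to-rest: each phase covers (pf-p0)/2 in time T/2. 0.5*a*(T/2)^2 = (pf-p0)/2 => a = 4*(pf-p0)/T^2
a = 4*(10.8-2.3)/5^2 = 1.36
t = 3 is in the deceleration phase (t > T/2).
p = pf - 0.5*a*(T-t)^2 = 10.8 - 0.5*1.36*2^2
= 8.08


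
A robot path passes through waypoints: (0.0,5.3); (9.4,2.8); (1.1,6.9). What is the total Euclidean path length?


Segment lengths:
  seg1 = sqrt((9.4)^2 + (-2.5)^2) = 9.7268
  seg2 = sqrt((-8.3)^2 + (4.1)^2) = 9.2574
Total = 18.9842


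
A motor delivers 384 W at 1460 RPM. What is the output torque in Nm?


omega = 1460 * 2*pi/60 = 152.8908 rad/s
tau = P / omega = 384 / 152.8908
= 2.5116 Nm


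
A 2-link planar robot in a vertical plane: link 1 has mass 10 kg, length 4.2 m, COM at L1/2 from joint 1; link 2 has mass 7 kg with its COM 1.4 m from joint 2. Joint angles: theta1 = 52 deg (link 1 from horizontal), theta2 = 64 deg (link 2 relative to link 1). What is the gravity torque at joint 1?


Horizontal distance from joint 1 to link-1 COM:
  x_c1 = (L1/2)*cos(t1) = 2.1 * 0.6157 = 1.2929 m
Horizontal distance from joint 1 to link-2 COM:
  x_c2 = L1*cos(t1) + Lc2*cos(t1+t2)
       = 4.2*0.6157 + 1.4*-0.4384 = 1.9721 m
tau1 = m1*g*x_c1 + m2*g*x_c2
     = 10*9.81*1.2929 + 7*9.81*1.9721
     = 126.8324 + 135.4213
     = 262.2537 Nm


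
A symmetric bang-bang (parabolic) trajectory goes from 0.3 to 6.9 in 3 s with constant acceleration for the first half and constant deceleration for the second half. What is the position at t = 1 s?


Symmetric rest-to-rest: each phase covers (pf-p0)/2 in time T/2. 0.5*a*(T/2)^2 = (pf-p0)/2 => a = 4*(pf-p0)/T^2
a = 4*(6.9-0.3)/3^2 = 2.9333
t = 1 is in the acceleration phase (t <= T/2).
p = p0 + 0.5*a*t^2 = 0.3 + 0.5*2.9333*1^2
= 1.7667


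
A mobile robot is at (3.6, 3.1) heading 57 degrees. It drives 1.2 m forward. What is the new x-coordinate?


x_new = x0 + d*cos(theta)
= 3.6 + 1.2*cos(57)
= 3.6 + 0.6536
= 4.2536


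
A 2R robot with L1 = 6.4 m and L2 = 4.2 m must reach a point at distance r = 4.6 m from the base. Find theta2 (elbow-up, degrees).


cos(theta2) = (r^2 - L1^2 - L2^2) / (2*L1*L2)
cos(theta2) = (21.16 - 40.96 - 17.64) / 53.76
cos(theta2) = -0.696429
theta2 = 134.1412 degrees


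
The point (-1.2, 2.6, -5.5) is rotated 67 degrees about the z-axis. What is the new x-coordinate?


Rotation about z-axis: x' = x*cos(theta) - y*sin(theta)
= -1.2 * 0.3907 - 2.6 * 0.9205
= -2.8622


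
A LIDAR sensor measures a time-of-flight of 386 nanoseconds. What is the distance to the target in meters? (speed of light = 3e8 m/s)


tof = 386 ns = 3.86e-07 s
dist = c * tof / 2
= 3e8 * 3.86e-07 / 2
= 57.9 m


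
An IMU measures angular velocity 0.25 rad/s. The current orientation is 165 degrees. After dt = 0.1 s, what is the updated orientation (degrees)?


delta_theta = w * dt = 0.25 * 0.1 = 0.025 rad
= 1.4324 deg
theta_new = 165 + 1.4324 = 166.4324 deg


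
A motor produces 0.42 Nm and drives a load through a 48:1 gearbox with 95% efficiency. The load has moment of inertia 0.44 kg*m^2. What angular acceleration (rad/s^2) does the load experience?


tau_out = tau_motor * N * eta
= 0.42 * 48 * 0.95 = 19.152 Nm
alpha = tau_out / I = 19.152 / 0.44
= 43.5273 rad/s^2


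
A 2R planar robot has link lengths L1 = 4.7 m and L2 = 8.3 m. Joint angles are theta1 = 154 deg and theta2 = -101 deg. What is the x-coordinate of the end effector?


Convert angles to radians: theta1 = 2.6878, theta2 = -1.7628
x = L1*cos(theta1) + L2*cos(theta1+theta2)
x = -4.2243 + 4.9951
x = 0.7707


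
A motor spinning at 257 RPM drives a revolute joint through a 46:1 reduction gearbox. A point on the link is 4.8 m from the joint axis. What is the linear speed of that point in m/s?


omega_motor = 257 * 2*pi/60 = 26.913 rad/s
omega_joint = omega_motor / 46 = 0.5851 rad/s
v = omega_joint * r = 0.5851 * 4.8
= 2.8083 m/s


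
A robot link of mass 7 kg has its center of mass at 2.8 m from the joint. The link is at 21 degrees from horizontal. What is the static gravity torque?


tau = m*g*L*cos(angle)
= 7 * 9.81 * 2.8 * cos(21 deg)
= 7 * 9.81 * 2.8 * 0.9336
= 179.5051 Nm


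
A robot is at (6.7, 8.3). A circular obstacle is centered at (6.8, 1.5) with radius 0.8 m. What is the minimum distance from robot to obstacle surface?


center_dist = sqrt((6.7-6.8)^2 + (8.3-1.5)^2)
= sqrt(0.01 + 46.24)
= 6.8007
min_dist = center_dist - radius = 6.8007 - 0.8 = 6.0007 m


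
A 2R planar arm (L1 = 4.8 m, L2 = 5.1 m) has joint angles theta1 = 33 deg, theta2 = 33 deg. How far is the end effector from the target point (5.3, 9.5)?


End effector via forward kinematics:
x = L1*cos(t1) + L2*cos(t1+t2) = 6.1
y = L1*sin(t1) + L2*sin(t1+t2) = 7.2733
Distance to target:
d = sqrt((5.3 - 6.1)^2 + (9.5 - 7.2733)^2)
= sqrt(0.64 + 4.958)
= 2.366 m


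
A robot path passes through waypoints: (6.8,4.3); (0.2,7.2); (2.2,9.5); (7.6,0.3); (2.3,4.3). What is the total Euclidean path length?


Segment lengths:
  seg1 = sqrt((-6.6)^2 + (2.9)^2) = 7.209
  seg2 = sqrt((2.0)^2 + (2.3)^2) = 3.048
  seg3 = sqrt((5.4)^2 + (-9.2)^2) = 10.6677
  seg4 = sqrt((-5.3)^2 + (4.0)^2) = 6.64
Total = 27.5647


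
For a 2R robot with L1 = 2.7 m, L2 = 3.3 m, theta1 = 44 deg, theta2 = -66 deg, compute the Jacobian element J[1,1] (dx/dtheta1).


J[1,1] = -L1*sin(t1) - L2*sin(t1+t2)
= -2.7*sin(44) - 3.3*sin(-22)
= -0.6394


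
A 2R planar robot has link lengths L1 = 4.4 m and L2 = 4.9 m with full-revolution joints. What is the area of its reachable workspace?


r_max = L1 + L2 = 9.3 m
r_min = |L1 - L2| = 0.5 m
Area = pi*(r_max^2 - r_min^2)
= pi*(86.49 - 0.25)
= pi * 86.24
= 270.931 m^2


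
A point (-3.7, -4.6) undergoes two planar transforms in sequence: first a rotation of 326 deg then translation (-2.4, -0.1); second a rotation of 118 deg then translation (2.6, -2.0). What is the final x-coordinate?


After transform 1:
x1 = cos(326)*-3.7 - sin(326)*-4.6 + -2.4 = -8.0397
y1 = sin(326)*-3.7 + cos(326)*-4.6 + -0.1 = -1.8446
After transform 2:
x2 = cos(118)*-8.0397 - sin(118)*-1.8446 + 2.6
= 8.0031


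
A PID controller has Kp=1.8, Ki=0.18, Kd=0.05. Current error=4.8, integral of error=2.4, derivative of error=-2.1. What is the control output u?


u = Kp*e + Ki*int(e) + Kd*de/dt
= 1.8*4.8 + 0.18*2.4 + 0.05*(-2.1)
= 8.64 + 0.432 + -0.105
= 8.967


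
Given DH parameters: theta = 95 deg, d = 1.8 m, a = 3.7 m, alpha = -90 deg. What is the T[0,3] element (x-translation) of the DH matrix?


T[0,3] = a * cos(theta)
= 3.7 * cos(95 deg)
= 3.7 * -0.0872
= -0.3225


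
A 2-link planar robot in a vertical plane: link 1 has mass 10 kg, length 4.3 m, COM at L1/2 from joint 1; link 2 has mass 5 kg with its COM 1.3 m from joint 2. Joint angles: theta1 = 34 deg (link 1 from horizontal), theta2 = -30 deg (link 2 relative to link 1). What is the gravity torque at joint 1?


Horizontal distance from joint 1 to link-1 COM:
  x_c1 = (L1/2)*cos(t1) = 2.15 * 0.829 = 1.7824 m
Horizontal distance from joint 1 to link-2 COM:
  x_c2 = L1*cos(t1) + Lc2*cos(t1+t2)
       = 4.3*0.829 + 1.3*0.9976 = 4.8617 m
tau1 = m1*g*x_c1 + m2*g*x_c2
     = 10*9.81*1.7824 + 5*9.81*4.8617
     = 174.8565 + 238.4661
     = 413.3226 Nm


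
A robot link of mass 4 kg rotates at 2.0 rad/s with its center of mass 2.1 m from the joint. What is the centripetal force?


F = m * omega^2 * r
= 4 * 2.0^2 * 2.1
= 4 * 4.0 * 2.1
= 33.6 N


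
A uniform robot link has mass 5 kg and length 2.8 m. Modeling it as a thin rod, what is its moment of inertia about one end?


I = (1/3) * m * L^2
= (1/3) * 5 * 2.8^2
= 0.333333 * 5 * 7.84
= 13.0667 kg*m^2


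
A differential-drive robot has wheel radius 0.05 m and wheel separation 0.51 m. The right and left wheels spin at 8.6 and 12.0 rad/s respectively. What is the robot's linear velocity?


vR = r*wR = 0.05*8.6 = 0.43 m/s
vL = r*wL = 0.05*12.0 = 0.6 m/s
v = (vR+vL)/2 = 0.515 m/s
omega = (vR-vL)/L = -0.3333 rad/s
linear velocity = 0.515 m/s


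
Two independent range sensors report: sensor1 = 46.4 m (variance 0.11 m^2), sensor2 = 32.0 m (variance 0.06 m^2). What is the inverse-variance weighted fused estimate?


w1 = (1/var1) / (1/var1 + 1/var2)
   = 9.0909 / (9.0909 + 16.6667) = 0.3529
w2 = 1 - w1 = 0.6471
fused = w1*s1 + w2*s2 = 16.3765 + 20.7059
= 37.0824 m


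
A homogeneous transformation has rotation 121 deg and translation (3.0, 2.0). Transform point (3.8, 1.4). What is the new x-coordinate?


x' = cos(theta)*px - sin(theta)*py + tx
= -0.515*3.8 - 0.8572*1.4 + 3.0
= -0.1572


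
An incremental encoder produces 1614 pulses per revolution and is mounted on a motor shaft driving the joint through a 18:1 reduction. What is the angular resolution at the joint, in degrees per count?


counts per rev = 1614
effective counts at joint = 1614 * 18 = 29052
resolution = 360 / 29052
= 0.0124 deg/count


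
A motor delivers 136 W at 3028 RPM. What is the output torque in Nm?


omega = 3028 * 2*pi/60 = 317.0914 rad/s
tau = P / omega = 136 / 317.0914
= 0.4289 Nm


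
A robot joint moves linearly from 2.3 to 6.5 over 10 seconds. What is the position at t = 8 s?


s = t/T = 8/10 = 0.8
p(t) = p0 + (pf-p0)*s
= 2.3 + (6.5 - 2.3) * 0.8
= 5.66


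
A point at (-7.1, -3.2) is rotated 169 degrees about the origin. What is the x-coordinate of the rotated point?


x' = x*cos(theta) - y*sin(theta)
cos(169 deg) = -0.9816, sin(169 deg) = 0.1908
x' = -7.1 * -0.9816 - -3.2 * 0.1908
= 6.9696 - -0.6106
= 7.5801


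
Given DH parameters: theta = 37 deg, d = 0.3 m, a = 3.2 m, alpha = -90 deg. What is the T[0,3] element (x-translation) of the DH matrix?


T[0,3] = a * cos(theta)
= 3.2 * cos(37 deg)
= 3.2 * 0.7986
= 2.5556


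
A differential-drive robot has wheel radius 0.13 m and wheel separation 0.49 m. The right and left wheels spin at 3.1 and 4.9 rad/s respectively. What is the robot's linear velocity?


vR = r*wR = 0.13*3.1 = 0.403 m/s
vL = r*wL = 0.13*4.9 = 0.637 m/s
v = (vR+vL)/2 = 0.52 m/s
omega = (vR-vL)/L = -0.4776 rad/s
linear velocity = 0.52 m/s


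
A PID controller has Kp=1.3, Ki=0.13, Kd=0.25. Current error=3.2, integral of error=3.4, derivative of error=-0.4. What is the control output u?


u = Kp*e + Ki*int(e) + Kd*de/dt
= 1.3*3.2 + 0.13*3.4 + 0.25*(-0.4)
= 4.16 + 0.442 + -0.1
= 4.502


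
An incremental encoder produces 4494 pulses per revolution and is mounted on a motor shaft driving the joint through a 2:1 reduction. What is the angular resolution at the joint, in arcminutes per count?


counts per rev = 4494
effective counts at joint = 4494 * 2 = 8988
resolution = 360*60 / 8988
= 2.4032 arcmin/count


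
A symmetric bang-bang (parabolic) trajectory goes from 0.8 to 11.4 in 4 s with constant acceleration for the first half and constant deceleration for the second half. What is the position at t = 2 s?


Symmetric rest-to-rest: each phase covers (pf-p0)/2 in time T/2. 0.5*a*(T/2)^2 = (pf-p0)/2 => a = 4*(pf-p0)/T^2
a = 4*(11.4-0.8)/4^2 = 2.65
t = 2 is in the acceleration phase (t <= T/2).
p = p0 + 0.5*a*t^2 = 0.8 + 0.5*2.65*2^2
= 6.1


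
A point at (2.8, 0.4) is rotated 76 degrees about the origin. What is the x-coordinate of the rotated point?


x' = x*cos(theta) - y*sin(theta)
cos(76 deg) = 0.2419, sin(76 deg) = 0.9703
x' = 2.8 * 0.2419 - 0.4 * 0.9703
= 0.6774 - 0.3881
= 0.2893


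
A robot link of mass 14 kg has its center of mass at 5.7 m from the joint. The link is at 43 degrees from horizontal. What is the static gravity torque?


tau = m*g*L*cos(angle)
= 14 * 9.81 * 5.7 * cos(43 deg)
= 14 * 9.81 * 5.7 * 0.7314
= 572.5315 Nm


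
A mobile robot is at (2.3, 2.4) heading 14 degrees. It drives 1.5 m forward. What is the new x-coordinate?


x_new = x0 + d*cos(theta)
= 2.3 + 1.5*cos(14)
= 2.3 + 1.4554
= 3.7554


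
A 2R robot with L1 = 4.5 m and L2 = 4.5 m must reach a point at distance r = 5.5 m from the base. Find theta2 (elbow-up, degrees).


cos(theta2) = (r^2 - L1^2 - L2^2) / (2*L1*L2)
cos(theta2) = (30.25 - 20.25 - 20.25) / 40.5
cos(theta2) = -0.253086
theta2 = 104.6602 degrees


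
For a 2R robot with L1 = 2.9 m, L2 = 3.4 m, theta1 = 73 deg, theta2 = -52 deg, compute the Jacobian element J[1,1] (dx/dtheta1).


J[1,1] = -L1*sin(t1) - L2*sin(t1+t2)
= -2.9*sin(73) - 3.4*sin(21)
= -3.9917


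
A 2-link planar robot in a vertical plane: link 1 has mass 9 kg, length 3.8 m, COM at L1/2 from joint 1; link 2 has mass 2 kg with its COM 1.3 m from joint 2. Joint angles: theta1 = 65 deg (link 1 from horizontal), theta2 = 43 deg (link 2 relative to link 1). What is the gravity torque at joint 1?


Horizontal distance from joint 1 to link-1 COM:
  x_c1 = (L1/2)*cos(t1) = 1.9 * 0.4226 = 0.803 m
Horizontal distance from joint 1 to link-2 COM:
  x_c2 = L1*cos(t1) + Lc2*cos(t1+t2)
       = 3.8*0.4226 + 1.3*-0.309 = 1.2042 m
tau1 = m1*g*x_c1 + m2*g*x_c2
     = 9*9.81*0.803 + 2*9.81*1.2042
     = 70.8946 + 23.6269
     = 94.5216 Nm


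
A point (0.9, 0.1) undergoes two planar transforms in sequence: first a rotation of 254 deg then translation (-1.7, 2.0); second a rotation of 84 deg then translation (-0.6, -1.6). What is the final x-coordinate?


After transform 1:
x1 = cos(254)*0.9 - sin(254)*0.1 + -1.7 = -1.8519
y1 = sin(254)*0.9 + cos(254)*0.1 + 2.0 = 1.1073
After transform 2:
x2 = cos(84)*-1.8519 - sin(84)*1.1073 + -0.6
= -1.8948


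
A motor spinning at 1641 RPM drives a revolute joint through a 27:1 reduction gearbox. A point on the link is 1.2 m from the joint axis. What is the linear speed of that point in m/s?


omega_motor = 1641 * 2*pi/60 = 171.8451 rad/s
omega_joint = omega_motor / 27 = 6.3646 rad/s
v = omega_joint * r = 6.3646 * 1.2
= 7.6376 m/s


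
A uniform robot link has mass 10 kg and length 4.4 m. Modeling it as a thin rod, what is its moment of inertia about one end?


I = (1/3) * m * L^2
= (1/3) * 10 * 4.4^2
= 0.333333 * 10 * 19.36
= 64.5333 kg*m^2


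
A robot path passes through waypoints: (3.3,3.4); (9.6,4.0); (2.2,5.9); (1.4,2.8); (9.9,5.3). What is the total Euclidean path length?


Segment lengths:
  seg1 = sqrt((6.3)^2 + (0.6)^2) = 6.3285
  seg2 = sqrt((-7.4)^2 + (1.9)^2) = 7.64
  seg3 = sqrt((-0.8)^2 + (-3.1)^2) = 3.2016
  seg4 = sqrt((8.5)^2 + (2.5)^2) = 8.86
Total = 26.0301


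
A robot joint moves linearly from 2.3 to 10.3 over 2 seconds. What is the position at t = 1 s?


s = t/T = 1/2 = 0.5
p(t) = p0 + (pf-p0)*s
= 2.3 + (10.3 - 2.3) * 0.5
= 6.3


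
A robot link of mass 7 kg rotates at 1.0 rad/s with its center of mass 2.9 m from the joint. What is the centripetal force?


F = m * omega^2 * r
= 7 * 1.0^2 * 2.9
= 7 * 1.0 * 2.9
= 20.3 N


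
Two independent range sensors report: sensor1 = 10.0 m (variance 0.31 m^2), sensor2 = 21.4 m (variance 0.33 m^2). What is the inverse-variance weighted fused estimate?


w1 = (1/var1) / (1/var1 + 1/var2)
   = 3.2258 / (3.2258 + 3.0303) = 0.5156
w2 = 1 - w1 = 0.4844
fused = w1*s1 + w2*s2 = 5.1563 + 10.3656
= 15.5219 m


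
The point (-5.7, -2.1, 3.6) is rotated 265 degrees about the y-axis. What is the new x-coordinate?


Rotation about y-axis: x' = x*cos(theta) + z*sin(theta)
= -5.7 * -0.0872 + 3.6 * -0.9962
= -3.0895


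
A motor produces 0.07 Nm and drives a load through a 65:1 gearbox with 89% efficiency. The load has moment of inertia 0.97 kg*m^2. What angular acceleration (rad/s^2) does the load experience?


tau_out = tau_motor * N * eta
= 0.07 * 65 * 0.89 = 4.0495 Nm
alpha = tau_out / I = 4.0495 / 0.97
= 4.1747 rad/s^2


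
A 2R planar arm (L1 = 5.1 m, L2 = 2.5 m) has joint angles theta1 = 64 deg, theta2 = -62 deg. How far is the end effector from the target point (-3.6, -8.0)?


End effector via forward kinematics:
x = L1*cos(t1) + L2*cos(t1+t2) = 4.7342
y = L1*sin(t1) + L2*sin(t1+t2) = 4.6711
Distance to target:
d = sqrt((-3.6 - 4.7342)^2 + (-8.0 - 4.6711)^2)
= sqrt(69.4584 + 160.5567)
= 15.1662 m


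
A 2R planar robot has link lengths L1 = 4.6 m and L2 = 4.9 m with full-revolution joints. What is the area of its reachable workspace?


r_max = L1 + L2 = 9.5 m
r_min = |L1 - L2| = 0.3 m
Area = pi*(r_max^2 - r_min^2)
= pi*(90.25 - 0.09)
= pi * 90.16
= 283.246 m^2


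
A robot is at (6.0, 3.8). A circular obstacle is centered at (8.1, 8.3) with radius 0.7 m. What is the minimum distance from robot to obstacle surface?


center_dist = sqrt((6.0-8.1)^2 + (3.8-8.3)^2)
= sqrt(4.41 + 20.25)
= 4.9659
min_dist = center_dist - radius = 4.9659 - 0.7 = 4.2659 m


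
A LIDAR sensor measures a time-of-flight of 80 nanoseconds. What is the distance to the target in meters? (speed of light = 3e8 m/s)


tof = 80 ns = 8e-08 s
dist = c * tof / 2
= 3e8 * 8e-08 / 2
= 12.0 m


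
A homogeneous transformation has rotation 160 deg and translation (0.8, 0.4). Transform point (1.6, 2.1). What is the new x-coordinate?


x' = cos(theta)*px - sin(theta)*py + tx
= -0.9397*1.6 - 0.342*2.1 + 0.8
= -1.4218


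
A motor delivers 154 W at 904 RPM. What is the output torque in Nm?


omega = 904 * 2*pi/60 = 94.6667 rad/s
tau = P / omega = 154 / 94.6667
= 1.6268 Nm


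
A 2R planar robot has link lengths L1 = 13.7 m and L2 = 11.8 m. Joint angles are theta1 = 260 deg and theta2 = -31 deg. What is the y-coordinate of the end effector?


Convert angles to radians: theta1 = 4.5379, theta2 = -0.5411
y = L1*sin(theta1) + L2*sin(theta1+theta2)
y = -13.4919 + -8.9056
y = -22.3974


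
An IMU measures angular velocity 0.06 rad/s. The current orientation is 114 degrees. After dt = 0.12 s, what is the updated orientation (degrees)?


delta_theta = w * dt = 0.06 * 0.12 = 0.0072 rad
= 0.4125 deg
theta_new = 114 + 0.4125 = 114.4125 deg


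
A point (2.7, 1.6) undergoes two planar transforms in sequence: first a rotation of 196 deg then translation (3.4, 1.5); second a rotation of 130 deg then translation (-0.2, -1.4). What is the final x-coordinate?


After transform 1:
x1 = cos(196)*2.7 - sin(196)*1.6 + 3.4 = 1.2456
y1 = sin(196)*2.7 + cos(196)*1.6 + 1.5 = -0.7822
After transform 2:
x2 = cos(130)*1.2456 - sin(130)*-0.7822 + -0.2
= -0.4014


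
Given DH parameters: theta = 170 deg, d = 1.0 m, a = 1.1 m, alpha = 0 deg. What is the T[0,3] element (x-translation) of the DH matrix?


T[0,3] = a * cos(theta)
= 1.1 * cos(170 deg)
= 1.1 * -0.9848
= -1.0833


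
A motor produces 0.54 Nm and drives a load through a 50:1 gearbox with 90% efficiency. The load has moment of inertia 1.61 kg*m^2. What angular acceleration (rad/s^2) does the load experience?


tau_out = tau_motor * N * eta
= 0.54 * 50 * 0.9 = 24.3 Nm
alpha = tau_out / I = 24.3 / 1.61
= 15.0932 rad/s^2
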